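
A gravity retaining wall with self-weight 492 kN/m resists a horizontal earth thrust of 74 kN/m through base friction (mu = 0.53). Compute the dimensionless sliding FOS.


Resisting force = mu * W = 0.53 * 492 = 260.76 kN/m
FOS = Resisting / Driving = 260.76 / 74
= 3.5238 (dimensionless)

3.5238 (dimensionless)


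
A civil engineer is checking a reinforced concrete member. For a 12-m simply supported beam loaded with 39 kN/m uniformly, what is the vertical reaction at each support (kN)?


Total load = w * L = 39 * 12 = 468 kN
By symmetry, each reaction R = total / 2 = 468 / 2 = 234.0 kN

234.0 kN


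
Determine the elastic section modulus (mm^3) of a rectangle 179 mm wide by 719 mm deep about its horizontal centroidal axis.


S = b * h^2 / 6
= 179 * 719^2 / 6
= 179 * 516961 / 6
= 15422669.83 mm^3

15422669.83 mm^3


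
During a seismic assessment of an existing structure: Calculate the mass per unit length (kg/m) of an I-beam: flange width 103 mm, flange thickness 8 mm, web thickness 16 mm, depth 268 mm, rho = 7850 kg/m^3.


A_flanges = 2 * 103 * 8 = 1648 mm^2
A_web = (268 - 2 * 8) * 16 = 4032 mm^2
A_total = 1648 + 4032 = 5680 mm^2 = 0.005680 m^2
Weight = rho * A = 7850 * 0.005680 = 44.588 kg/m

44.588 kg/m


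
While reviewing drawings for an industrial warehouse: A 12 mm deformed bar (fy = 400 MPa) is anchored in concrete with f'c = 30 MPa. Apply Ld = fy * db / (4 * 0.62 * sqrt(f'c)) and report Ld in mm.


Ld = (fy * db) / (4 * 0.62 * sqrt(f'c))
= (400 * 12) / (4 * 0.62 * sqrt(30))
= 4800 / 13.5835
= 353.37 mm

353.37 mm


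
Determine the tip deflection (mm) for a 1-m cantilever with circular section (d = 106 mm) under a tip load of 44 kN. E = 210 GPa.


I = pi * d^4 / 64 = pi * 106^4 / 64 = 6197169.29 mm^4
L = 1000.0 mm, P = 44000.0 N, E = 210000.0 MPa
delta = P * L^3 / (3 * E * I)
= 44000.0 * 1000.0^3 / (3 * 210000.0 * 6197169.29)
= 11.2699 mm

11.2699 mm


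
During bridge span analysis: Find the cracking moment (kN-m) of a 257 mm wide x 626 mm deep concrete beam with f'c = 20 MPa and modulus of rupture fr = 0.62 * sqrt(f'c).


fr = 0.62 * sqrt(20) = 0.62 * 4.4721 = 2.7727 MPa
I = 257 * 626^3 / 12 = 5253816219.33 mm^4
y_t = 313.0 mm
M_cr = fr * I / y_t = 2.7727 * 5253816219.33 / 313.0 N-mm
= 46.5412 kN-m

46.5412 kN-m


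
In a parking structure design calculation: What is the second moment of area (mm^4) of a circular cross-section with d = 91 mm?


r = d / 2 = 91 / 2 = 45.5 mm
I = pi * r^4 / 4 = pi * 45.5^4 / 4
= 3366165.53 mm^4

3366165.53 mm^4


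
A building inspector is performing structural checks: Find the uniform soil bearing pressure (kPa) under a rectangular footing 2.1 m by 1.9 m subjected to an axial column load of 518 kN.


A = 2.1 * 1.9 = 3.99 m^2
q = P / A = 518 / 3.99
= 129.8246 kPa

129.8246 kPa


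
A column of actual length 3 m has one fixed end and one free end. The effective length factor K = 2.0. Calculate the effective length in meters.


L_eff = K * L
= 2.0 * 3
= 6.0 m

6.0 m


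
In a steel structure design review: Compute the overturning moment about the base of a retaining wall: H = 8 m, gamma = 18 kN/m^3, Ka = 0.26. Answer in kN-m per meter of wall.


Pa = 0.5 * Ka * gamma * H^2
= 0.5 * 0.26 * 18 * 8^2
= 149.76 kN/m
Arm = H / 3 = 8 / 3 = 2.6667 m
Mo = Pa * arm = Pa * H / 3 = 149.76 * 8 / 3 = 399.36 kN-m/m

399.36 kN-m/m


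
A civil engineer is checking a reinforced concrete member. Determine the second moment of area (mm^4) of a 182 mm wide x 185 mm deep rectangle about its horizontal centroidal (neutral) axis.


I = b * h^3 / 12
= 182 * 185^3 / 12
= 182 * 6331625 / 12
= 96029645.83 mm^4

96029645.83 mm^4


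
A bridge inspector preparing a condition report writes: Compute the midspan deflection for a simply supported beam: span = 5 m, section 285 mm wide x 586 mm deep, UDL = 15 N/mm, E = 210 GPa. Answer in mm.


I = 285 * 586^3 / 12 = 4779213830.0 mm^4
L = 5000.0 mm, w = 15 N/mm, E = 210000.0 MPa
delta = 5 * w * L^4 / (384 * E * I)
= 5 * 15 * 5000.0^4 / (384 * 210000.0 * 4779213830.0)
= 0.1216 mm

0.1216 mm


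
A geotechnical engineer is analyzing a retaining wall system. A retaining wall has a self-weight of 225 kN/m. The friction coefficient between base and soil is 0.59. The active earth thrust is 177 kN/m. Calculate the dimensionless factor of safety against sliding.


Resisting force = mu * W = 0.59 * 225 = 132.75 kN/m
FOS = Resisting / Driving = 132.75 / 177
= 0.75 (dimensionless)

0.75 (dimensionless)


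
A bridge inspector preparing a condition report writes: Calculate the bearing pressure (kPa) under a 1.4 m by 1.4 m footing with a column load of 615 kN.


A = 1.4 * 1.4 = 1.96 m^2
q = P / A = 615 / 1.96
= 313.7755 kPa

313.7755 kPa


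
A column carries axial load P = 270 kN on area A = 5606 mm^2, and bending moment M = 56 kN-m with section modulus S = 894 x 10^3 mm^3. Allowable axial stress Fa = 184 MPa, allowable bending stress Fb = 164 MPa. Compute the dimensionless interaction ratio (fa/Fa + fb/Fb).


f_a = P / A = 270000.0 / 5606 = 48.1627 MPa
f_b = M / S = 56000000.0 / 894000.0 = 62.6398 MPa
Ratio = f_a / Fa + f_b / Fb
= 48.1627 / 184 + 62.6398 / 164
= 0.6437 (dimensionless)

0.6437 (dimensionless)


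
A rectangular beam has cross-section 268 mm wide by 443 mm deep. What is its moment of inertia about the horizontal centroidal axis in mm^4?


I = b * h^3 / 12
= 268 * 443^3 / 12
= 268 * 86938307 / 12
= 1941622189.67 mm^4

1941622189.67 mm^4


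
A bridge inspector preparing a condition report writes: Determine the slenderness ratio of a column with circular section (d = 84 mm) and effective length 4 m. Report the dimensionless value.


Radius of gyration r = d / 4 = 84 / 4 = 21.0 mm
L_eff = 4000.0 mm
Slenderness ratio = L / r = 4000.0 / 21.0 = 190.48 (dimensionless)

190.48 (dimensionless)


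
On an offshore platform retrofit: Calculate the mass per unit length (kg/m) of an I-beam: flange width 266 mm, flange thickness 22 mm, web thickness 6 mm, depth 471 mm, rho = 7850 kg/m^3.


A_flanges = 2 * 266 * 22 = 11704 mm^2
A_web = (471 - 2 * 22) * 6 = 2562 mm^2
A_total = 11704 + 2562 = 14266 mm^2 = 0.014266 m^2
Weight = rho * A = 7850 * 0.014266 = 111.9881 kg/m

111.9881 kg/m


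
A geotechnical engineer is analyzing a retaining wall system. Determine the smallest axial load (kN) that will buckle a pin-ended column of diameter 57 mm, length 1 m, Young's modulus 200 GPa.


I = pi * d^4 / 64 = 518166.49 mm^4
L = 1000.0 mm
P_cr = pi^2 * E * I / L^2
= 9.8696 * 200000.0 * 518166.49 / 1000.0^2
= 1022819.65 N = 1022.8196 kN

1022.8196 kN


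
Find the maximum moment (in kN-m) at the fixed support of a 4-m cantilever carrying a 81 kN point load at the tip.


For a cantilever with a point load at the free end:
M_max = P * L = 81 * 4 = 324 kN-m

324 kN-m


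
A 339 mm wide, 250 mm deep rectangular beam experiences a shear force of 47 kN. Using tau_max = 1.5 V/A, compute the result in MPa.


A = b * h = 339 * 250 = 84750 mm^2
V = 47 kN = 47000.0 N
tau_max = 1.5 * V / A = 1.5 * 47000.0 / 84750
= 0.8319 MPa

0.8319 MPa


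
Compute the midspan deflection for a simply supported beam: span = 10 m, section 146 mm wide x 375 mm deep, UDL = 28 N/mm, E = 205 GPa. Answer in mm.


I = 146 * 375^3 / 12 = 641601562.5 mm^4
L = 10000.0 mm, w = 28 N/mm, E = 205000.0 MPa
delta = 5 * w * L^4 / (384 * E * I)
= 5 * 28 * 10000.0^4 / (384 * 205000.0 * 641601562.5)
= 27.719 mm

27.719 mm


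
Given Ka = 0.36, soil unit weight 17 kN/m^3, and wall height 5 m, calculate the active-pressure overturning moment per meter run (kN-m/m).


Pa = 0.5 * Ka * gamma * H^2
= 0.5 * 0.36 * 17 * 5^2
= 76.5 kN/m
Arm = H / 3 = 5 / 3 = 1.6667 m
Mo = Pa * arm = Pa * H / 3 = 76.5 * 5 / 3 = 127.5 kN-m/m

127.5 kN-m/m


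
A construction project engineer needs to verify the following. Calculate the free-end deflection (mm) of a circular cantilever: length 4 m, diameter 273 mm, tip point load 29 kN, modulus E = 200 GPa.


I = pi * d^4 / 64 = pi * 273^4 / 64 = 272659407.65 mm^4
L = 4000.0 mm, P = 29000.0 N, E = 200000.0 MPa
delta = P * L^3 / (3 * E * I)
= 29000.0 * 4000.0^3 / (3 * 200000.0 * 272659407.65)
= 11.345 mm

11.345 mm


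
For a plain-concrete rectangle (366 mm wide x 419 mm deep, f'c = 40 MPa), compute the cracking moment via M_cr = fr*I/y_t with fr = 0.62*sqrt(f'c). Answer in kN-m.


fr = 0.62 * sqrt(40) = 0.62 * 6.3246 = 3.9212 MPa
I = 366 * 419^3 / 12 = 2243581799.5 mm^4
y_t = 209.5 mm
M_cr = fr * I / y_t = 3.9212 * 2243581799.5 / 209.5 N-mm
= 41.9933 kN-m

41.9933 kN-m


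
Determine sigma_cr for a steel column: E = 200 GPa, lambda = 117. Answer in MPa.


sigma_cr = pi^2 * E / lambda^2
= 9.8696 * 200000.0 / 117^2
= 9.8696 * 200000.0 / 13689
= 144.1976 MPa

144.1976 MPa


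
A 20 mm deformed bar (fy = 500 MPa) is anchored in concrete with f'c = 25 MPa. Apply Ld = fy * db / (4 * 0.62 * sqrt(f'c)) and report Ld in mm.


Ld = (fy * db) / (4 * 0.62 * sqrt(f'c))
= (500 * 20) / (4 * 0.62 * sqrt(25))
= 10000 / 12.4
= 806.45 mm

806.45 mm


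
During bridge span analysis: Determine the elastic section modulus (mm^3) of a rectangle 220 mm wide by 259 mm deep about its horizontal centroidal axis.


S = b * h^2 / 6
= 220 * 259^2 / 6
= 220 * 67081 / 6
= 2459636.67 mm^3

2459636.67 mm^3


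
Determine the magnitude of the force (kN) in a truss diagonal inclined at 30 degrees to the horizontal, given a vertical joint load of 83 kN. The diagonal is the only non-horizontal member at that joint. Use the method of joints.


At the joint, only the diagonal has a vertical component, so vertical equilibrium gives:
F * sin(30) = 83
F = 83 / sin(30)
= 83 / 0.5
= 166.0 kN

166.0 kN


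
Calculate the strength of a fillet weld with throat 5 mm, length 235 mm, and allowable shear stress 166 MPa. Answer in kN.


Strength = throat * length * allowable stress
= 5 * 235 * 166 N
= 195050 N
= 195.05 kN

195.05 kN


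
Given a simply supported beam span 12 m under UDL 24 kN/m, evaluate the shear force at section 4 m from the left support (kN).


R_A = w * L / 2 = 24 * 12 / 2 = 144.0 kN
V(x) = R_A - w * x = 144.0 - 24 * 4
= 48.0 kN

48.0 kN


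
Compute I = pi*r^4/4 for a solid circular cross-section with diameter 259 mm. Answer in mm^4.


r = d / 2 = 259 / 2 = 129.5 mm
I = pi * r^4 / 4 = pi * 129.5^4 / 4
= 220886388.76 mm^4

220886388.76 mm^4


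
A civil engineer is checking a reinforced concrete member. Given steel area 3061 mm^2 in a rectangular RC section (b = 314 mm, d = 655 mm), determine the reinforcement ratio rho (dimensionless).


rho = As / (b * d)
= 3061 / (314 * 655)
= 3061 / 205670
= 0.014883 (dimensionless)

0.014883 (dimensionless)


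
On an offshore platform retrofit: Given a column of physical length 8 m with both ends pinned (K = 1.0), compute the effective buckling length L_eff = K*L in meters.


L_eff = K * L
= 1.0 * 8
= 8.0 m

8.0 m


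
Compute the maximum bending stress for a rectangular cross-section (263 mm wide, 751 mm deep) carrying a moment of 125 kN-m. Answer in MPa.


I = b * h^3 / 12 = 263 * 751^3 / 12 = 9283127459.42 mm^4
y = h / 2 = 751 / 2 = 375.5 mm
M = 125 kN-m = 125000000.0 N-mm
sigma = M * y / I = 125000000.0 * 375.5 / 9283127459.42
= 5.06 MPa

5.06 MPa


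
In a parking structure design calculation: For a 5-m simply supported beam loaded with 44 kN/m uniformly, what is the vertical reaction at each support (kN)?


Total load = w * L = 44 * 5 = 220 kN
By symmetry, each reaction R = total / 2 = 220 / 2 = 110.0 kN

110.0 kN


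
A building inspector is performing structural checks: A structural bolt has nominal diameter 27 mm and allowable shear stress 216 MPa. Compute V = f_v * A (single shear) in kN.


A = pi * d^2 / 4 = pi * 27^2 / 4 = 572.5553 mm^2
V = f_v * A / 1000 = 216 * 572.5553 / 1000
= 123.6719 kN

123.6719 kN


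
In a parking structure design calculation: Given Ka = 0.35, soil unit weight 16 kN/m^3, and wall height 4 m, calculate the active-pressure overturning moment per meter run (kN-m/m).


Pa = 0.5 * Ka * gamma * H^2
= 0.5 * 0.35 * 16 * 4^2
= 44.8 kN/m
Arm = H / 3 = 4 / 3 = 1.3333 m
Mo = Pa * arm = Pa * H / 3 = 44.8 * 4 / 3 = 59.7333 kN-m/m

59.7333 kN-m/m


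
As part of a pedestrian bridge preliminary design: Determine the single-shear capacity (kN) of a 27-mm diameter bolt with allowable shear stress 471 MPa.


A = pi * d^2 / 4 = pi * 27^2 / 4 = 572.5553 mm^2
V = f_v * A / 1000 = 471 * 572.5553 / 1000
= 269.6735 kN

269.6735 kN


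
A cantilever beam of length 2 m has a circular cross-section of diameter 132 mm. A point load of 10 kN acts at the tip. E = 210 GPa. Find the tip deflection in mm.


I = pi * d^4 / 64 = pi * 132^4 / 64 = 14902722.81 mm^4
L = 2000.0 mm, P = 10000.0 N, E = 210000.0 MPa
delta = P * L^3 / (3 * E * I)
= 10000.0 * 2000.0^3 / (3 * 210000.0 * 14902722.81)
= 8.5209 mm

8.5209 mm


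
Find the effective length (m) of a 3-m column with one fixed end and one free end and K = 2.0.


L_eff = K * L
= 2.0 * 3
= 6.0 m

6.0 m


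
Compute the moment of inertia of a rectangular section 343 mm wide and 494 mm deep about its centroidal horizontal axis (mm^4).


I = b * h^3 / 12
= 343 * 494^3 / 12
= 343 * 120553784 / 12
= 3445828992.67 mm^4

3445828992.67 mm^4


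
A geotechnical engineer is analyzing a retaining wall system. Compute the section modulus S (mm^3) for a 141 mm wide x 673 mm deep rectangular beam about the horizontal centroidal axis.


S = b * h^2 / 6
= 141 * 673^2 / 6
= 141 * 452929 / 6
= 10643831.5 mm^3

10643831.5 mm^3


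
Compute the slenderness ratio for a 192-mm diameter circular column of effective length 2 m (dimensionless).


Radius of gyration r = d / 4 = 192 / 4 = 48.0 mm
L_eff = 2000.0 mm
Slenderness ratio = L / r = 2000.0 / 48.0 = 41.67 (dimensionless)

41.67 (dimensionless)


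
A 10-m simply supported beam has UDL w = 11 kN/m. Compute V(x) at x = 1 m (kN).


R_A = w * L / 2 = 11 * 10 / 2 = 55.0 kN
V(x) = R_A - w * x = 55.0 - 11 * 1
= 44.0 kN

44.0 kN


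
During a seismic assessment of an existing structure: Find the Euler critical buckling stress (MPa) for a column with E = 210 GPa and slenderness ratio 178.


sigma_cr = pi^2 * E / lambda^2
= 9.8696 * 210000.0 / 178^2
= 9.8696 * 210000.0 / 31684
= 65.4153 MPa

65.4153 MPa


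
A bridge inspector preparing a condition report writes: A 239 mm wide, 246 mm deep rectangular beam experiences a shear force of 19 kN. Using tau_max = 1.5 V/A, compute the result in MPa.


A = b * h = 239 * 246 = 58794 mm^2
V = 19 kN = 19000.0 N
tau_max = 1.5 * V / A = 1.5 * 19000.0 / 58794
= 0.4847 MPa

0.4847 MPa


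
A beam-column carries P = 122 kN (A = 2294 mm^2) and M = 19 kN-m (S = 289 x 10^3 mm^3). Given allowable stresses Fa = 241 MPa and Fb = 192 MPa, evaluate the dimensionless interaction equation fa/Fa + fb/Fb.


f_a = P / A = 122000.0 / 2294 = 53.1822 MPa
f_b = M / S = 19000000.0 / 289000.0 = 65.7439 MPa
Ratio = f_a / Fa + f_b / Fb
= 53.1822 / 241 + 65.7439 / 192
= 0.5631 (dimensionless)

0.5631 (dimensionless)


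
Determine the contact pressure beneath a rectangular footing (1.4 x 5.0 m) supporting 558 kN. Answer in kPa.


A = 1.4 * 5.0 = 7.0 m^2
q = P / A = 558 / 7.0
= 79.7143 kPa

79.7143 kPa


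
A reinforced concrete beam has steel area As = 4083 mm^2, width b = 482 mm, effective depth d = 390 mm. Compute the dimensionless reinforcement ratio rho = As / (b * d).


rho = As / (b * d)
= 4083 / (482 * 390)
= 4083 / 187980
= 0.02172 (dimensionless)

0.02172 (dimensionless)


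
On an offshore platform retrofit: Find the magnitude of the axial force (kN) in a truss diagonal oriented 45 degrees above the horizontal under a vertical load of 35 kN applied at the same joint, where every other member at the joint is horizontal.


At the joint, only the diagonal has a vertical component, so vertical equilibrium gives:
F * sin(45) = 35
F = 35 / sin(45)
= 35 / 0.707107
= 49.5 kN

49.5 kN


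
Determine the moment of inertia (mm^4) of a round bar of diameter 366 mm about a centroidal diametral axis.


r = d / 2 = 366 / 2 = 183.0 mm
I = pi * r^4 / 4 = pi * 183.0^4 / 4
= 880834345.46 mm^4

880834345.46 mm^4


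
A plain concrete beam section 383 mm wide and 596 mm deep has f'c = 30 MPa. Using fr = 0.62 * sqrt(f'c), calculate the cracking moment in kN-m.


fr = 0.62 * sqrt(30) = 0.62 * 5.4772 = 3.3959 MPa
I = 383 * 596^3 / 12 = 6757037157.33 mm^4
y_t = 298.0 mm
M_cr = fr * I / y_t = 3.3959 * 6757037157.33 / 298.0 N-mm
= 77.0003 kN-m

77.0003 kN-m


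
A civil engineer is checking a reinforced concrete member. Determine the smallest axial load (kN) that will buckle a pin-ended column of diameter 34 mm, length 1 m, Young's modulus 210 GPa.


I = pi * d^4 / 64 = 65597.24 mm^4
L = 1000.0 mm
P_cr = pi^2 * E * I / L^2
= 9.8696 * 210000.0 * 65597.24 / 1000.0^2
= 135957.95 N = 135.9579 kN

135.9579 kN


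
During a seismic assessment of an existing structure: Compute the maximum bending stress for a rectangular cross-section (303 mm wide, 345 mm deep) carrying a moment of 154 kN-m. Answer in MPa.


I = b * h^3 / 12 = 303 * 345^3 / 12 = 1036856531.25 mm^4
y = h / 2 = 345 / 2 = 172.5 mm
M = 154 kN-m = 154000000.0 N-mm
sigma = M * y / I = 154000000.0 * 172.5 / 1036856531.25
= 25.62 MPa

25.62 MPa


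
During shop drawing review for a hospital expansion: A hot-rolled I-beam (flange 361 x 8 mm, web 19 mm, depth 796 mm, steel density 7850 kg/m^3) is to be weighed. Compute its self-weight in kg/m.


A_flanges = 2 * 361 * 8 = 5776 mm^2
A_web = (796 - 2 * 8) * 19 = 14820 mm^2
A_total = 5776 + 14820 = 20596 mm^2 = 0.020596 m^2
Weight = rho * A = 7850 * 0.020596 = 161.6786 kg/m

161.6786 kg/m


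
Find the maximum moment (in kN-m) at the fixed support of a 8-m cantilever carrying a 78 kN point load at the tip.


For a cantilever with a point load at the free end:
M_max = P * L = 78 * 8 = 624 kN-m

624 kN-m


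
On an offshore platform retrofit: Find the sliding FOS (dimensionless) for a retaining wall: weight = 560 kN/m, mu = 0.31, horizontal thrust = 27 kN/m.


Resisting force = mu * W = 0.31 * 560 = 173.6 kN/m
FOS = Resisting / Driving = 173.6 / 27
= 6.4296 (dimensionless)

6.4296 (dimensionless)


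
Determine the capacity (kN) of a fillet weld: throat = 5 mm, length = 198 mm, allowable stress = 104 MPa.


Strength = throat * length * allowable stress
= 5 * 198 * 104 N
= 102960 N
= 102.96 kN

102.96 kN


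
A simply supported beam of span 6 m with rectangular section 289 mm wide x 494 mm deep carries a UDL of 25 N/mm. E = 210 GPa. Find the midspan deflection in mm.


I = 289 * 494^3 / 12 = 2903336964.67 mm^4
L = 6000.0 mm, w = 25 N/mm, E = 210000.0 MPa
delta = 5 * w * L^4 / (384 * E * I)
= 5 * 25 * 6000.0^4 / (384 * 210000.0 * 2903336964.67)
= 0.6919 mm

0.6919 mm


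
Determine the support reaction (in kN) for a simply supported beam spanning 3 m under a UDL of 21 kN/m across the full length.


Total load = w * L = 21 * 3 = 63 kN
By symmetry, each reaction R = total / 2 = 63 / 2 = 31.5 kN

31.5 kN


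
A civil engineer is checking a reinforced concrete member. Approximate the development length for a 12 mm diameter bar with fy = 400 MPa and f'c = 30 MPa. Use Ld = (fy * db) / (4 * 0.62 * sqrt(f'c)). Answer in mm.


Ld = (fy * db) / (4 * 0.62 * sqrt(f'c))
= (400 * 12) / (4 * 0.62 * sqrt(30))
= 4800 / 13.5835
= 353.37 mm

353.37 mm


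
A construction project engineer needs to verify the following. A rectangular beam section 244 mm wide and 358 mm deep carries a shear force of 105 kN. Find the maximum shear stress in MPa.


A = b * h = 244 * 358 = 87352 mm^2
V = 105 kN = 105000.0 N
tau_max = 1.5 * V / A = 1.5 * 105000.0 / 87352
= 1.803 MPa

1.803 MPa


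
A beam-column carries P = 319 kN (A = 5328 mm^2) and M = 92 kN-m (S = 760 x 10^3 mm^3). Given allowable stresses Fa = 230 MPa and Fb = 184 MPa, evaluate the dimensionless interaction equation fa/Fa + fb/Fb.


f_a = P / A = 319000.0 / 5328 = 59.8724 MPa
f_b = M / S = 92000000.0 / 760000.0 = 121.0526 MPa
Ratio = f_a / Fa + f_b / Fb
= 59.8724 / 230 + 121.0526 / 184
= 0.9182 (dimensionless)

0.9182 (dimensionless)


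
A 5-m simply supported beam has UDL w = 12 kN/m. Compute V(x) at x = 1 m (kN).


R_A = w * L / 2 = 12 * 5 / 2 = 30.0 kN
V(x) = R_A - w * x = 30.0 - 12 * 1
= 18.0 kN

18.0 kN


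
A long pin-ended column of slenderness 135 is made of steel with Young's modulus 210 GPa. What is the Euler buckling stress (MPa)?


sigma_cr = pi^2 * E / lambda^2
= 9.8696 * 210000.0 / 135^2
= 9.8696 * 210000.0 / 18225
= 113.7238 MPa

113.7238 MPa


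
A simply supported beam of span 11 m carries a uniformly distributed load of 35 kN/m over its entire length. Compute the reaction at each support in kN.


Total load = w * L = 35 * 11 = 385 kN
By symmetry, each reaction R = total / 2 = 385 / 2 = 192.5 kN

192.5 kN


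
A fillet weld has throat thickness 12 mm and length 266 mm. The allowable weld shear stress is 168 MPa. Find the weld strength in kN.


Strength = throat * length * allowable stress
= 12 * 266 * 168 N
= 536256 N
= 536.26 kN

536.26 kN


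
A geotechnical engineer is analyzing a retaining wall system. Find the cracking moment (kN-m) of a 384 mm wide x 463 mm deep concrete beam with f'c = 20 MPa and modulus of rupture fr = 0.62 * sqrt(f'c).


fr = 0.62 * sqrt(20) = 0.62 * 4.4721 = 2.7727 MPa
I = 384 * 463^3 / 12 = 3176091104.0 mm^4
y_t = 231.5 mm
M_cr = fr * I / y_t = 2.7727 * 3176091104.0 / 231.5 N-mm
= 38.0407 kN-m

38.0407 kN-m


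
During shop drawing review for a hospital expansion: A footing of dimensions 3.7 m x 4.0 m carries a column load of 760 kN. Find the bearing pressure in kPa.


A = 3.7 * 4.0 = 14.8 m^2
q = P / A = 760 / 14.8
= 51.3514 kPa

51.3514 kPa


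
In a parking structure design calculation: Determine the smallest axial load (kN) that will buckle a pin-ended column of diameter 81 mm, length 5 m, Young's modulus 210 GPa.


I = pi * d^4 / 64 = 2113050.98 mm^4
L = 5000.0 mm
P_cr = pi^2 * E * I / L^2
= 9.8696 * 210000.0 * 2113050.98 / 5000.0^2
= 175181.81 N = 175.1818 kN

175.1818 kN


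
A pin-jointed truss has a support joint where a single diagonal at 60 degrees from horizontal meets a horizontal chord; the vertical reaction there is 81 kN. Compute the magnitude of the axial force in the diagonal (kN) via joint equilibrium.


At the joint, only the diagonal has a vertical component, so vertical equilibrium gives:
F * sin(60) = 81
F = 81 / sin(60)
= 81 / 0.866025
= 93.53 kN

93.53 kN


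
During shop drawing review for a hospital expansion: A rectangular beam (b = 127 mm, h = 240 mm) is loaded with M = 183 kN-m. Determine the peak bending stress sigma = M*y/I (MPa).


I = b * h^3 / 12 = 127 * 240^3 / 12 = 146304000.0 mm^4
y = h / 2 = 240 / 2 = 120.0 mm
M = 183 kN-m = 183000000.0 N-mm
sigma = M * y / I = 183000000.0 * 120.0 / 146304000.0
= 150.1 MPa

150.1 MPa


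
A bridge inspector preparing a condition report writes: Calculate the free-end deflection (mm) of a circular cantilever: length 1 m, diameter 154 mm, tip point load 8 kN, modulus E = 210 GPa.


I = pi * d^4 / 64 = pi * 154^4 / 64 = 27609133.84 mm^4
L = 1000.0 mm, P = 8000.0 N, E = 210000.0 MPa
delta = P * L^3 / (3 * E * I)
= 8000.0 * 1000.0^3 / (3 * 210000.0 * 27609133.84)
= 0.4599 mm

0.4599 mm


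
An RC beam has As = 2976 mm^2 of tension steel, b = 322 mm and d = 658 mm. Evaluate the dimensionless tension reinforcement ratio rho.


rho = As / (b * d)
= 2976 / (322 * 658)
= 2976 / 211876
= 0.014046 (dimensionless)

0.014046 (dimensionless)


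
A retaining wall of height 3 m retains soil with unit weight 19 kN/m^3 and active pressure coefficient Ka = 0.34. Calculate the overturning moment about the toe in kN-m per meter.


Pa = 0.5 * Ka * gamma * H^2
= 0.5 * 0.34 * 19 * 3^2
= 29.07 kN/m
Arm = H / 3 = 3 / 3 = 1.0 m
Mo = Pa * arm = Pa * H / 3 = 29.07 * 3 / 3 = 29.07 kN-m/m

29.07 kN-m/m


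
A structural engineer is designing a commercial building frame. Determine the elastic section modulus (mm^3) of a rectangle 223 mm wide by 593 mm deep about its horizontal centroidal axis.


S = b * h^2 / 6
= 223 * 593^2 / 6
= 223 * 351649 / 6
= 13069621.17 mm^3

13069621.17 mm^3


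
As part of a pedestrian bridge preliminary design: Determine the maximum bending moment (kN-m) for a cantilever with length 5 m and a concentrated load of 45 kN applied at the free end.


For a cantilever with a point load at the free end:
M_max = P * L = 45 * 5 = 225 kN-m

225 kN-m


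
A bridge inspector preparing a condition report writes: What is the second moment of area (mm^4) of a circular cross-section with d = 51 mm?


r = d / 2 = 51 / 2 = 25.5 mm
I = pi * r^4 / 4 = pi * 25.5^4 / 4
= 332086.03 mm^4

332086.03 mm^4


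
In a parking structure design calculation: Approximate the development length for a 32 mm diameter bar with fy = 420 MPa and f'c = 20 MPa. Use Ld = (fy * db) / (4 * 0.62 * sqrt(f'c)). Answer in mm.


Ld = (fy * db) / (4 * 0.62 * sqrt(f'c))
= (420 * 32) / (4 * 0.62 * sqrt(20))
= 13440 / 11.0909
= 1211.8 mm

1211.8 mm


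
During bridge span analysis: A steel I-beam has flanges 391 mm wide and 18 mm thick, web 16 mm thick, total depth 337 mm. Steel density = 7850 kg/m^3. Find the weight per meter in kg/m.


A_flanges = 2 * 391 * 18 = 14076 mm^2
A_web = (337 - 2 * 18) * 16 = 4816 mm^2
A_total = 14076 + 4816 = 18892 mm^2 = 0.018892 m^2
Weight = rho * A = 7850 * 0.018892 = 148.3022 kg/m

148.3022 kg/m


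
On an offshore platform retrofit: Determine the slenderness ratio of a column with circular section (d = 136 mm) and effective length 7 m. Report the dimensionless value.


Radius of gyration r = d / 4 = 136 / 4 = 34.0 mm
L_eff = 7000.0 mm
Slenderness ratio = L / r = 7000.0 / 34.0 = 205.88 (dimensionless)

205.88 (dimensionless)


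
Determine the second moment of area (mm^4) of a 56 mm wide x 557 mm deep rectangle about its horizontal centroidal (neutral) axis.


I = b * h^3 / 12
= 56 * 557^3 / 12
= 56 * 172808693 / 12
= 806440567.33 mm^4

806440567.33 mm^4


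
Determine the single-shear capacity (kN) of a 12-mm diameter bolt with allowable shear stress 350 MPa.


A = pi * d^2 / 4 = pi * 12^2 / 4 = 113.0973 mm^2
V = f_v * A / 1000 = 350 * 113.0973 / 1000
= 39.5841 kN

39.5841 kN


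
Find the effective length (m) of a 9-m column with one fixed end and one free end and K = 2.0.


L_eff = K * L
= 2.0 * 9
= 18.0 m

18.0 m


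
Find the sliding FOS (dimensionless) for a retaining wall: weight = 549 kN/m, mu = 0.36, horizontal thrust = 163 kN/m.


Resisting force = mu * W = 0.36 * 549 = 197.64 kN/m
FOS = Resisting / Driving = 197.64 / 163
= 1.2125 (dimensionless)

1.2125 (dimensionless)


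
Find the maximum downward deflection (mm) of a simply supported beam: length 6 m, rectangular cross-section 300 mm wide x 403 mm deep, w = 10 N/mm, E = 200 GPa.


I = 300 * 403^3 / 12 = 1636270675.0 mm^4
L = 6000.0 mm, w = 10 N/mm, E = 200000.0 MPa
delta = 5 * w * L^4 / (384 * E * I)
= 5 * 10 * 6000.0^4 / (384 * 200000.0 * 1636270675.0)
= 0.5157 mm

0.5157 mm


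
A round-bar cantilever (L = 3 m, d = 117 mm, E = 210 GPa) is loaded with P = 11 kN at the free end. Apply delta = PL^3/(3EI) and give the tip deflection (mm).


I = pi * d^4 / 64 = pi * 117^4 / 64 = 9198422.33 mm^4
L = 3000.0 mm, P = 11000.0 N, E = 210000.0 MPa
delta = P * L^3 / (3 * E * I)
= 11000.0 * 3000.0^3 / (3 * 210000.0 * 9198422.33)
= 51.251 mm

51.251 mm


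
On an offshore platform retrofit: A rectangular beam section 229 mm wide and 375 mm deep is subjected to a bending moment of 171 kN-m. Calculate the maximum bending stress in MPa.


I = b * h^3 / 12 = 229 * 375^3 / 12 = 1006347656.25 mm^4
y = h / 2 = 375 / 2 = 187.5 mm
M = 171 kN-m = 171000000.0 N-mm
sigma = M * y / I = 171000000.0 * 187.5 / 1006347656.25
= 31.86 MPa

31.86 MPa


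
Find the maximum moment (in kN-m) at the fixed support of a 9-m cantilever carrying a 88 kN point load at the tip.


For a cantilever with a point load at the free end:
M_max = P * L = 88 * 9 = 792 kN-m

792 kN-m


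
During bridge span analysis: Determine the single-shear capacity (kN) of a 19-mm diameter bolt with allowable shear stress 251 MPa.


A = pi * d^2 / 4 = pi * 19^2 / 4 = 283.5287 mm^2
V = f_v * A / 1000 = 251 * 283.5287 / 1000
= 71.1657 kN

71.1657 kN


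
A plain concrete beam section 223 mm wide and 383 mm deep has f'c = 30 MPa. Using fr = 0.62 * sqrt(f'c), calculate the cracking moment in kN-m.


fr = 0.62 * sqrt(30) = 0.62 * 5.4772 = 3.3959 MPa
I = 223 * 383^3 / 12 = 1044046733.42 mm^4
y_t = 191.5 mm
M_cr = fr * I / y_t = 3.3959 * 1044046733.42 / 191.5 N-mm
= 18.5141 kN-m

18.5141 kN-m


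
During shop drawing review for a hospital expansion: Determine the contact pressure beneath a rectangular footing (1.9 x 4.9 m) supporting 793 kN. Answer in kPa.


A = 1.9 * 4.9 = 9.31 m^2
q = P / A = 793 / 9.31
= 85.1772 kPa

85.1772 kPa


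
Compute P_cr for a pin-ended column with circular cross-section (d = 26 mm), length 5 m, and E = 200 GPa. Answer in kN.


I = pi * d^4 / 64 = 22431.76 mm^4
L = 5000.0 mm
P_cr = pi^2 * E * I / L^2
= 9.8696 * 200000.0 * 22431.76 / 5000.0^2
= 1771.14 N = 1.7711 kN

1.7711 kN


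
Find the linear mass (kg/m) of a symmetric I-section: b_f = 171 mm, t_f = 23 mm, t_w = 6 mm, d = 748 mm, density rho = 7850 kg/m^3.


A_flanges = 2 * 171 * 23 = 7866 mm^2
A_web = (748 - 2 * 23) * 6 = 4212 mm^2
A_total = 7866 + 4212 = 12078 mm^2 = 0.012078 m^2
Weight = rho * A = 7850 * 0.012078 = 94.8123 kg/m

94.8123 kg/m


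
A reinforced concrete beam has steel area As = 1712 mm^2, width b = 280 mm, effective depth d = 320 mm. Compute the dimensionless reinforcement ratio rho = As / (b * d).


rho = As / (b * d)
= 1712 / (280 * 320)
= 1712 / 89600
= 0.019107 (dimensionless)

0.019107 (dimensionless)


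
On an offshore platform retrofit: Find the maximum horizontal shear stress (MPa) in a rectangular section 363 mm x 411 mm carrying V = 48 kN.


A = b * h = 363 * 411 = 149193 mm^2
V = 48 kN = 48000.0 N
tau_max = 1.5 * V / A = 1.5 * 48000.0 / 149193
= 0.4826 MPa

0.4826 MPa


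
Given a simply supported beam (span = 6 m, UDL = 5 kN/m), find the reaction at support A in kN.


Total load = w * L = 5 * 6 = 30 kN
By symmetry, each reaction R = total / 2 = 30 / 2 = 15.0 kN

15.0 kN


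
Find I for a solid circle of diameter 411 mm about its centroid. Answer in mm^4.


r = d / 2 = 411 / 2 = 205.5 mm
I = pi * r^4 / 4 = pi * 205.5^4 / 4
= 1400674384.04 mm^4

1400674384.04 mm^4


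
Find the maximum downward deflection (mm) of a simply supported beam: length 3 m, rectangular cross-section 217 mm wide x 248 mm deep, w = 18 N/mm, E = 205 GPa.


I = 217 * 248^3 / 12 = 275824938.67 mm^4
L = 3000.0 mm, w = 18 N/mm, E = 205000.0 MPa
delta = 5 * w * L^4 / (384 * E * I)
= 5 * 18 * 3000.0^4 / (384 * 205000.0 * 275824938.67)
= 0.3357 mm

0.3357 mm


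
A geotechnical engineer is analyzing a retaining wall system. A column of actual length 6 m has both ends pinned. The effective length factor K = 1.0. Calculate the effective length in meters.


L_eff = K * L
= 1.0 * 6
= 6.0 m

6.0 m


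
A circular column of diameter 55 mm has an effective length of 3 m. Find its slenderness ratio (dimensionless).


Radius of gyration r = d / 4 = 55 / 4 = 13.75 mm
L_eff = 3000.0 mm
Slenderness ratio = L / r = 3000.0 / 13.75 = 218.18 (dimensionless)

218.18 (dimensionless)


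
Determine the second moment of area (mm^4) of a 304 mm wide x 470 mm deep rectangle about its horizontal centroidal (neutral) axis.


I = b * h^3 / 12
= 304 * 470^3 / 12
= 304 * 103823000 / 12
= 2630182666.67 mm^4

2630182666.67 mm^4


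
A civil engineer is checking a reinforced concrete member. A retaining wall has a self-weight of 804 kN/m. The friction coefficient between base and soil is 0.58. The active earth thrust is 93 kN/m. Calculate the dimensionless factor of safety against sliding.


Resisting force = mu * W = 0.58 * 804 = 466.32 kN/m
FOS = Resisting / Driving = 466.32 / 93
= 5.0142 (dimensionless)

5.0142 (dimensionless)


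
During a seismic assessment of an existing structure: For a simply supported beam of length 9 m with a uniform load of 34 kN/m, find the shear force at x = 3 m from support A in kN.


R_A = w * L / 2 = 34 * 9 / 2 = 153.0 kN
V(x) = R_A - w * x = 153.0 - 34 * 3
= 51.0 kN

51.0 kN


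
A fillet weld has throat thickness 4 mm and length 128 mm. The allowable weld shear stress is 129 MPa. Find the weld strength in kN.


Strength = throat * length * allowable stress
= 4 * 128 * 129 N
= 66048 N
= 66.05 kN

66.05 kN


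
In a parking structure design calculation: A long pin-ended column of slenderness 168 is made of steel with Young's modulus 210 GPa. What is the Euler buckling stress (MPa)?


sigma_cr = pi^2 * E / lambda^2
= 9.8696 * 210000.0 / 168^2
= 9.8696 * 210000.0 / 28224
= 73.4346 MPa

73.4346 MPa


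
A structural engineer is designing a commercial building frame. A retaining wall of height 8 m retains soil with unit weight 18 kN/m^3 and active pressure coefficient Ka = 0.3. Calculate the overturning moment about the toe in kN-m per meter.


Pa = 0.5 * Ka * gamma * H^2
= 0.5 * 0.3 * 18 * 8^2
= 172.8 kN/m
Arm = H / 3 = 8 / 3 = 2.6667 m
Mo = Pa * arm = Pa * H / 3 = 172.8 * 8 / 3 = 460.8 kN-m/m

460.8 kN-m/m


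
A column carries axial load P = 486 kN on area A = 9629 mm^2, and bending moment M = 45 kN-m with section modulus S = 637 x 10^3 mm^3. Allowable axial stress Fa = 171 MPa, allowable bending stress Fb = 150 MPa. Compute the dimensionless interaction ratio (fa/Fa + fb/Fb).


f_a = P / A = 486000.0 / 9629 = 50.4725 MPa
f_b = M / S = 45000000.0 / 637000.0 = 70.6436 MPa
Ratio = f_a / Fa + f_b / Fb
= 50.4725 / 171 + 70.6436 / 150
= 0.7661 (dimensionless)

0.7661 (dimensionless)


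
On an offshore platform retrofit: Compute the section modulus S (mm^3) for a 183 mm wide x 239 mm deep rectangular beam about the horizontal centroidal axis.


S = b * h^2 / 6
= 183 * 239^2 / 6
= 183 * 57121 / 6
= 1742190.5 mm^3

1742190.5 mm^3


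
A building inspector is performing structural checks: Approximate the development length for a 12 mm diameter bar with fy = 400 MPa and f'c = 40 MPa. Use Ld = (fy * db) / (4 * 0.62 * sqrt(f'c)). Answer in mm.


Ld = (fy * db) / (4 * 0.62 * sqrt(f'c))
= (400 * 12) / (4 * 0.62 * sqrt(40))
= 4800 / 15.6849
= 306.03 mm

306.03 mm


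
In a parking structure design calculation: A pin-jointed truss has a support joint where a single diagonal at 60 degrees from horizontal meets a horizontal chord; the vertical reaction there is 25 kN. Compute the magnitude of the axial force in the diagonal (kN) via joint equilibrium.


At the joint, only the diagonal has a vertical component, so vertical equilibrium gives:
F * sin(60) = 25
F = 25 / sin(60)
= 25 / 0.866025
= 28.87 kN

28.87 kN


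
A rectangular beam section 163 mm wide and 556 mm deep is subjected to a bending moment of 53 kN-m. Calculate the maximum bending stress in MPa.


I = b * h^3 / 12 = 163 * 556^3 / 12 = 2334698117.33 mm^4
y = h / 2 = 556 / 2 = 278.0 mm
M = 53 kN-m = 53000000.0 N-mm
sigma = M * y / I = 53000000.0 * 278.0 / 2334698117.33
= 6.31 MPa

6.31 MPa


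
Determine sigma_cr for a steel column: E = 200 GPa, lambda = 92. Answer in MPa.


sigma_cr = pi^2 * E / lambda^2
= 9.8696 * 200000.0 / 92^2
= 9.8696 * 200000.0 / 8464
= 233.2137 MPa

233.2137 MPa


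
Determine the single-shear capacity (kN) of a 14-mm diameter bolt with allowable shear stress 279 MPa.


A = pi * d^2 / 4 = pi * 14^2 / 4 = 153.938 mm^2
V = f_v * A / 1000 = 279 * 153.938 / 1000
= 42.9487 kN

42.9487 kN


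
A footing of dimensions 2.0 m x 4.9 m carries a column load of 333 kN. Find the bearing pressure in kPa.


A = 2.0 * 4.9 = 9.8 m^2
q = P / A = 333 / 9.8
= 33.9796 kPa

33.9796 kPa


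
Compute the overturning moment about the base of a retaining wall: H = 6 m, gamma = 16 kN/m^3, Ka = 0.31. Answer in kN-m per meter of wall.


Pa = 0.5 * Ka * gamma * H^2
= 0.5 * 0.31 * 16 * 6^2
= 89.28 kN/m
Arm = H / 3 = 6 / 3 = 2.0 m
Mo = Pa * arm = Pa * H / 3 = 89.28 * 6 / 3 = 178.56 kN-m/m

178.56 kN-m/m


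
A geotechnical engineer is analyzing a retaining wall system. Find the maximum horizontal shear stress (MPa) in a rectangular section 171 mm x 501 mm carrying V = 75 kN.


A = b * h = 171 * 501 = 85671 mm^2
V = 75 kN = 75000.0 N
tau_max = 1.5 * V / A = 1.5 * 75000.0 / 85671
= 1.3132 MPa

1.3132 MPa


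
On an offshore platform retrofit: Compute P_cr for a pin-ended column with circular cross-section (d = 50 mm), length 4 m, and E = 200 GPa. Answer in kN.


I = pi * d^4 / 64 = 306796.16 mm^4
L = 4000.0 mm
P_cr = pi^2 * E * I / L^2
= 9.8696 * 200000.0 * 306796.16 / 4000.0^2
= 37849.46 N = 37.8495 kN

37.8495 kN


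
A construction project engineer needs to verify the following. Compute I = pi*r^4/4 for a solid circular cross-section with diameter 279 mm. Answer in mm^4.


r = d / 2 = 279 / 2 = 139.5 mm
I = pi * r^4 / 4 = pi * 139.5^4 / 4
= 297431329.11 mm^4

297431329.11 mm^4


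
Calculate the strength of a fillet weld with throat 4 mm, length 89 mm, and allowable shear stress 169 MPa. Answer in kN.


Strength = throat * length * allowable stress
= 4 * 89 * 169 N
= 60164 N
= 60.16 kN

60.16 kN


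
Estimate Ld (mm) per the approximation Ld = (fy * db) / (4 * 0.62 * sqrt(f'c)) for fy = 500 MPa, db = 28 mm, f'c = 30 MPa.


Ld = (fy * db) / (4 * 0.62 * sqrt(f'c))
= (500 * 28) / (4 * 0.62 * sqrt(30))
= 14000 / 13.5835
= 1030.66 mm

1030.66 mm


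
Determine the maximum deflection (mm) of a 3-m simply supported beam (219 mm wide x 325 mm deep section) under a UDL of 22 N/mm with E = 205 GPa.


I = 219 * 325^3 / 12 = 626488281.25 mm^4
L = 3000.0 mm, w = 22 N/mm, E = 205000.0 MPa
delta = 5 * w * L^4 / (384 * E * I)
= 5 * 22 * 3000.0^4 / (384 * 205000.0 * 626488281.25)
= 0.1807 mm

0.1807 mm


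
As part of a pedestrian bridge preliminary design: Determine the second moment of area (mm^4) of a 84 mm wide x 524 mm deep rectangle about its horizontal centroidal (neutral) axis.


I = b * h^3 / 12
= 84 * 524^3 / 12
= 84 * 143877824 / 12
= 1007144768.0 mm^4

1007144768.0 mm^4


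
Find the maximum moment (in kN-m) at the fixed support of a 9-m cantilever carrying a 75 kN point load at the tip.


For a cantilever with a point load at the free end:
M_max = P * L = 75 * 9 = 675 kN-m

675 kN-m


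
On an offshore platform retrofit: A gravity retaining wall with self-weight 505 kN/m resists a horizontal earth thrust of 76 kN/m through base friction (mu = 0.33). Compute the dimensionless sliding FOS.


Resisting force = mu * W = 0.33 * 505 = 166.65 kN/m
FOS = Resisting / Driving = 166.65 / 76
= 2.1928 (dimensionless)

2.1928 (dimensionless)


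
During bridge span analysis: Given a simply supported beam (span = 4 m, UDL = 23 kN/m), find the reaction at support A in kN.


Total load = w * L = 23 * 4 = 92 kN
By symmetry, each reaction R = total / 2 = 92 / 2 = 46.0 kN

46.0 kN


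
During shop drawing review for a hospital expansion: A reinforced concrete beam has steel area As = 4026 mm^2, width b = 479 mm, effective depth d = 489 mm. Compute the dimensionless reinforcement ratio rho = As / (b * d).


rho = As / (b * d)
= 4026 / (479 * 489)
= 4026 / 234231
= 0.017188 (dimensionless)

0.017188 (dimensionless)


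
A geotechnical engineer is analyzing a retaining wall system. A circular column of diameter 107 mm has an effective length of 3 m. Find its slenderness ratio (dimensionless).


Radius of gyration r = d / 4 = 107 / 4 = 26.75 mm
L_eff = 3000.0 mm
Slenderness ratio = L / r = 3000.0 / 26.75 = 112.15 (dimensionless)

112.15 (dimensionless)


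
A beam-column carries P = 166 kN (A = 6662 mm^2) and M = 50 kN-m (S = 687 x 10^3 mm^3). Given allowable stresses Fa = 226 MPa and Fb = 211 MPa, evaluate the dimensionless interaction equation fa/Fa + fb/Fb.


f_a = P / A = 166000.0 / 6662 = 24.9174 MPa
f_b = M / S = 50000000.0 / 687000.0 = 72.7802 MPa
Ratio = f_a / Fa + f_b / Fb
= 24.9174 / 226 + 72.7802 / 211
= 0.4552 (dimensionless)

0.4552 (dimensionless)
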